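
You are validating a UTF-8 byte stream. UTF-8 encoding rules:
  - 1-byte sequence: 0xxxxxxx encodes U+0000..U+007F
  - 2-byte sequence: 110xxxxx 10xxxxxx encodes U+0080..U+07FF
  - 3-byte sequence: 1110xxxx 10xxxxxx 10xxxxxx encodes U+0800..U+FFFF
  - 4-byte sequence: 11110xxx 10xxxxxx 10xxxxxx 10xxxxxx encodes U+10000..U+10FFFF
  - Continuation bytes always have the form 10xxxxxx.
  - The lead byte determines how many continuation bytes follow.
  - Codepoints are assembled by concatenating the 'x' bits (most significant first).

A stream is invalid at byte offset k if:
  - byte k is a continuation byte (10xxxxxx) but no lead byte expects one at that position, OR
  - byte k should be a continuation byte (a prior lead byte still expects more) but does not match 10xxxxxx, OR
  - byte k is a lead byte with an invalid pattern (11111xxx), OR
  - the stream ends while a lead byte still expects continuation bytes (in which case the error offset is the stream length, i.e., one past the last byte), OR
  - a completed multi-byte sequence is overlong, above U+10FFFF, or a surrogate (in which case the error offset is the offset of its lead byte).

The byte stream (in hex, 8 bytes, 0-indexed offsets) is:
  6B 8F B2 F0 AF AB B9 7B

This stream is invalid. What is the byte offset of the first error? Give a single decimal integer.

Answer: 1

Derivation:
Byte[0]=6B: 1-byte ASCII. cp=U+006B
Byte[1]=8F: INVALID lead byte (not 0xxx/110x/1110/11110)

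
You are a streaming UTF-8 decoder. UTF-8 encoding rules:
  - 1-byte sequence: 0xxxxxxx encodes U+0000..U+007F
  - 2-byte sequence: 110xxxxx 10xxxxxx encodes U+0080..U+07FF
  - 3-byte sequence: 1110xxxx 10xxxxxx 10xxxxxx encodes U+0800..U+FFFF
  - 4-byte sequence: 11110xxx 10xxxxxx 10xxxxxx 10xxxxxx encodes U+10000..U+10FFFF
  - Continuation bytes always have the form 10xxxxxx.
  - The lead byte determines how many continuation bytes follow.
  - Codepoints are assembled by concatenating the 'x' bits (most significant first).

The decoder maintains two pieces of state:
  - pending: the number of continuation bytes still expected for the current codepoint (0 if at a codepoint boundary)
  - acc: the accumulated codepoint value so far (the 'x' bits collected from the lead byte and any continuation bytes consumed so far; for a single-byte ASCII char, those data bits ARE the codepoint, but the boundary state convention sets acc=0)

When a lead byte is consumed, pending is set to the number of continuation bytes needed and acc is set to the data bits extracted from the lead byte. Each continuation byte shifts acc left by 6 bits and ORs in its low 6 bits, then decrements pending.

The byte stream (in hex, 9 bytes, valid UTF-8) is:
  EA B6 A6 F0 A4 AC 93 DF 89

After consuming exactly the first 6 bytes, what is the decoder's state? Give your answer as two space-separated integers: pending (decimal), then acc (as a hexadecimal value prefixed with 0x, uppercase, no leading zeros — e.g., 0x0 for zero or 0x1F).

Byte[0]=EA: 3-byte lead. pending=2, acc=0xA
Byte[1]=B6: continuation. acc=(acc<<6)|0x36=0x2B6, pending=1
Byte[2]=A6: continuation. acc=(acc<<6)|0x26=0xADA6, pending=0
Byte[3]=F0: 4-byte lead. pending=3, acc=0x0
Byte[4]=A4: continuation. acc=(acc<<6)|0x24=0x24, pending=2
Byte[5]=AC: continuation. acc=(acc<<6)|0x2C=0x92C, pending=1

Answer: 1 0x92C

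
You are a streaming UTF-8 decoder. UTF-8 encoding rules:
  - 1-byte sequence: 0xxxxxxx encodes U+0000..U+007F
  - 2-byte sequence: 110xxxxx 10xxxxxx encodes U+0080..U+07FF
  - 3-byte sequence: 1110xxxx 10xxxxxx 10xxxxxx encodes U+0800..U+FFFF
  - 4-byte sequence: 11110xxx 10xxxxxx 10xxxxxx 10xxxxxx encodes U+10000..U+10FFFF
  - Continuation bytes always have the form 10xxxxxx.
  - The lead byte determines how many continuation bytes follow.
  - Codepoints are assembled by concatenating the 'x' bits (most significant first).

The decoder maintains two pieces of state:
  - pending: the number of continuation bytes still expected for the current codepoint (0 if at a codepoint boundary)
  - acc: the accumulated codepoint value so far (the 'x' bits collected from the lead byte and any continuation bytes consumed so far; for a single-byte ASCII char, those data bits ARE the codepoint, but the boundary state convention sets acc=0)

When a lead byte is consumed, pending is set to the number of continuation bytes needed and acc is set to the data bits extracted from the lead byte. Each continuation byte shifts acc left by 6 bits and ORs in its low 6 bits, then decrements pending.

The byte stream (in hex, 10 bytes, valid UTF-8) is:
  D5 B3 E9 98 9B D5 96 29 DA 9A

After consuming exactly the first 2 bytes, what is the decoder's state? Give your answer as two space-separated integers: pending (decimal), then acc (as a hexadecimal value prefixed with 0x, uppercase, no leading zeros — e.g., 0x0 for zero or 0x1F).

Answer: 0 0x573

Derivation:
Byte[0]=D5: 2-byte lead. pending=1, acc=0x15
Byte[1]=B3: continuation. acc=(acc<<6)|0x33=0x573, pending=0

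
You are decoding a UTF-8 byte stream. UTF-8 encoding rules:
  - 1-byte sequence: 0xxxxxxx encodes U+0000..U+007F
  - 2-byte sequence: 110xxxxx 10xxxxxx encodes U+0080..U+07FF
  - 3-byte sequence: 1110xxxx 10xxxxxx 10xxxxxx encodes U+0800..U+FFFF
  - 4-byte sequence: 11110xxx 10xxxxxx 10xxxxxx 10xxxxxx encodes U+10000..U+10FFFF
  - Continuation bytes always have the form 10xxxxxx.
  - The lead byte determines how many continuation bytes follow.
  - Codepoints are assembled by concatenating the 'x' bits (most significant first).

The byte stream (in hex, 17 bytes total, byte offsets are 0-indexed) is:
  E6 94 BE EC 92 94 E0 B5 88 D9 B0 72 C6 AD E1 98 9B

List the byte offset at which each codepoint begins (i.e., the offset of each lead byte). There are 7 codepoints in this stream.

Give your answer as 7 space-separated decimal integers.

Answer: 0 3 6 9 11 12 14

Derivation:
Byte[0]=E6: 3-byte lead, need 2 cont bytes. acc=0x6
Byte[1]=94: continuation. acc=(acc<<6)|0x14=0x194
Byte[2]=BE: continuation. acc=(acc<<6)|0x3E=0x653E
Completed: cp=U+653E (starts at byte 0)
Byte[3]=EC: 3-byte lead, need 2 cont bytes. acc=0xC
Byte[4]=92: continuation. acc=(acc<<6)|0x12=0x312
Byte[5]=94: continuation. acc=(acc<<6)|0x14=0xC494
Completed: cp=U+C494 (starts at byte 3)
Byte[6]=E0: 3-byte lead, need 2 cont bytes. acc=0x0
Byte[7]=B5: continuation. acc=(acc<<6)|0x35=0x35
Byte[8]=88: continuation. acc=(acc<<6)|0x08=0xD48
Completed: cp=U+0D48 (starts at byte 6)
Byte[9]=D9: 2-byte lead, need 1 cont bytes. acc=0x19
Byte[10]=B0: continuation. acc=(acc<<6)|0x30=0x670
Completed: cp=U+0670 (starts at byte 9)
Byte[11]=72: 1-byte ASCII. cp=U+0072
Byte[12]=C6: 2-byte lead, need 1 cont bytes. acc=0x6
Byte[13]=AD: continuation. acc=(acc<<6)|0x2D=0x1AD
Completed: cp=U+01AD (starts at byte 12)
Byte[14]=E1: 3-byte lead, need 2 cont bytes. acc=0x1
Byte[15]=98: continuation. acc=(acc<<6)|0x18=0x58
Byte[16]=9B: continuation. acc=(acc<<6)|0x1B=0x161B
Completed: cp=U+161B (starts at byte 14)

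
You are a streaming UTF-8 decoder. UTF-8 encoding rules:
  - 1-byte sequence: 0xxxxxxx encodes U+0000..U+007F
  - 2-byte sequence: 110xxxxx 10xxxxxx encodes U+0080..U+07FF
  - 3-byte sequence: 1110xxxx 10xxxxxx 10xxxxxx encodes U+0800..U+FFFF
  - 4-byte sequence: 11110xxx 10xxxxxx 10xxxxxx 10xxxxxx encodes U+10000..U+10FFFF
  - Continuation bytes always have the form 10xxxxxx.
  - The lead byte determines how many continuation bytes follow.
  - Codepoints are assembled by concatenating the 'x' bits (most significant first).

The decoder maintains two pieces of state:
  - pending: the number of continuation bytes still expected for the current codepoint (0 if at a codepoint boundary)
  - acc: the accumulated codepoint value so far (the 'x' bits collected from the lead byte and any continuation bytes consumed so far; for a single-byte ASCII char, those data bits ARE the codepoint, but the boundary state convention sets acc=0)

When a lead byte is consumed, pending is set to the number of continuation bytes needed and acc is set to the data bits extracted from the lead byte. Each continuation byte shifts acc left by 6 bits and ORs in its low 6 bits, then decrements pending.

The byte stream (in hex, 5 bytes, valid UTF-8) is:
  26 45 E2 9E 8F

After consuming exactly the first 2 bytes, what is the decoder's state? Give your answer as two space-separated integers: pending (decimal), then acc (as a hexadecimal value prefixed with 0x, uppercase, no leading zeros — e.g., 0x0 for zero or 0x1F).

Answer: 0 0x0

Derivation:
Byte[0]=26: 1-byte. pending=0, acc=0x0
Byte[1]=45: 1-byte. pending=0, acc=0x0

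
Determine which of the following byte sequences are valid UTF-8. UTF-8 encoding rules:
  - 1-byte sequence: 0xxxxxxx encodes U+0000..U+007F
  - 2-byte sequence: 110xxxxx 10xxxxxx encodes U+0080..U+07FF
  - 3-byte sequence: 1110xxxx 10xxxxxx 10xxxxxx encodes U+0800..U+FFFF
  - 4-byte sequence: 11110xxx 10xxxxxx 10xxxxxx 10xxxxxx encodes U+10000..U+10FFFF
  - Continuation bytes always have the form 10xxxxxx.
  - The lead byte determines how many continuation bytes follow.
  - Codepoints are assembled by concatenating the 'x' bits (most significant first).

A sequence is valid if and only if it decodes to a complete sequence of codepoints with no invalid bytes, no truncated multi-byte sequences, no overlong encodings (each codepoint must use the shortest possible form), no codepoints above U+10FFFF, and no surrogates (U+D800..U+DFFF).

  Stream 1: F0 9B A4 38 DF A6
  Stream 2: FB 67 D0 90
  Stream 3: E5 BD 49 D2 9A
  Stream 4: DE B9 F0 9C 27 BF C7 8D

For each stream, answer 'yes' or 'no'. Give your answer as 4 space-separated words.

Answer: no no no no

Derivation:
Stream 1: error at byte offset 3. INVALID
Stream 2: error at byte offset 0. INVALID
Stream 3: error at byte offset 2. INVALID
Stream 4: error at byte offset 4. INVALID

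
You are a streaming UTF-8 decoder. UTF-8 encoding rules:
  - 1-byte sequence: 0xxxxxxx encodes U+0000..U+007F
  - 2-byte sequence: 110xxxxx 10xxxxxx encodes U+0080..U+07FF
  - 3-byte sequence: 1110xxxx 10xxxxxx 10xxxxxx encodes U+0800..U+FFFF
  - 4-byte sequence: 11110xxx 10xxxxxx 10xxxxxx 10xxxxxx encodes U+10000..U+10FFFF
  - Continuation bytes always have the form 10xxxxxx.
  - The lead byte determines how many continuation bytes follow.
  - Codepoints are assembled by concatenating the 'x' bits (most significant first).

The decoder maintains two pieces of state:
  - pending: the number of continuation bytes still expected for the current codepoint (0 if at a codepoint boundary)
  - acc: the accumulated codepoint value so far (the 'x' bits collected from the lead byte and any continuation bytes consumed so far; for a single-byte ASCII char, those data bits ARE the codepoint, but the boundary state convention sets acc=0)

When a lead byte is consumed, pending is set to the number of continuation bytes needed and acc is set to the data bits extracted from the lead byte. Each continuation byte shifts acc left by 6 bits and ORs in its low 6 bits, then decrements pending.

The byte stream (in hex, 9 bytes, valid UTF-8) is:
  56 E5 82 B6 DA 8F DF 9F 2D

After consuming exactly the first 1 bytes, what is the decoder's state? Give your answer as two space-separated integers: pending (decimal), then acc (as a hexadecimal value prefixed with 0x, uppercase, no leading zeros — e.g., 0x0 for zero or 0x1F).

Byte[0]=56: 1-byte. pending=0, acc=0x0

Answer: 0 0x0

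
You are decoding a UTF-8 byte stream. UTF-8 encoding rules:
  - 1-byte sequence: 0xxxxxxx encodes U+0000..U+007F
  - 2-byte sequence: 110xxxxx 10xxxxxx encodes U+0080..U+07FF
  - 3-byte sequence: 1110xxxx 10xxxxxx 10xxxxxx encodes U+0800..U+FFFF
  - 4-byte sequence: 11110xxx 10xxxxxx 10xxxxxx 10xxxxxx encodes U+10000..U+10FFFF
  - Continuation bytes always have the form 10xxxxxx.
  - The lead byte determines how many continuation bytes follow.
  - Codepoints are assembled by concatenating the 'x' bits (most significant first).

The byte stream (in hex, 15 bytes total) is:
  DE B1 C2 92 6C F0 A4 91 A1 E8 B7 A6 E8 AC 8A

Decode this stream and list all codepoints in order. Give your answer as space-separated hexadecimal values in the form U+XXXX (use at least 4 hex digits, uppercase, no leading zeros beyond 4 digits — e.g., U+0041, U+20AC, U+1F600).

Byte[0]=DE: 2-byte lead, need 1 cont bytes. acc=0x1E
Byte[1]=B1: continuation. acc=(acc<<6)|0x31=0x7B1
Completed: cp=U+07B1 (starts at byte 0)
Byte[2]=C2: 2-byte lead, need 1 cont bytes. acc=0x2
Byte[3]=92: continuation. acc=(acc<<6)|0x12=0x92
Completed: cp=U+0092 (starts at byte 2)
Byte[4]=6C: 1-byte ASCII. cp=U+006C
Byte[5]=F0: 4-byte lead, need 3 cont bytes. acc=0x0
Byte[6]=A4: continuation. acc=(acc<<6)|0x24=0x24
Byte[7]=91: continuation. acc=(acc<<6)|0x11=0x911
Byte[8]=A1: continuation. acc=(acc<<6)|0x21=0x24461
Completed: cp=U+24461 (starts at byte 5)
Byte[9]=E8: 3-byte lead, need 2 cont bytes. acc=0x8
Byte[10]=B7: continuation. acc=(acc<<6)|0x37=0x237
Byte[11]=A6: continuation. acc=(acc<<6)|0x26=0x8DE6
Completed: cp=U+8DE6 (starts at byte 9)
Byte[12]=E8: 3-byte lead, need 2 cont bytes. acc=0x8
Byte[13]=AC: continuation. acc=(acc<<6)|0x2C=0x22C
Byte[14]=8A: continuation. acc=(acc<<6)|0x0A=0x8B0A
Completed: cp=U+8B0A (starts at byte 12)

Answer: U+07B1 U+0092 U+006C U+24461 U+8DE6 U+8B0A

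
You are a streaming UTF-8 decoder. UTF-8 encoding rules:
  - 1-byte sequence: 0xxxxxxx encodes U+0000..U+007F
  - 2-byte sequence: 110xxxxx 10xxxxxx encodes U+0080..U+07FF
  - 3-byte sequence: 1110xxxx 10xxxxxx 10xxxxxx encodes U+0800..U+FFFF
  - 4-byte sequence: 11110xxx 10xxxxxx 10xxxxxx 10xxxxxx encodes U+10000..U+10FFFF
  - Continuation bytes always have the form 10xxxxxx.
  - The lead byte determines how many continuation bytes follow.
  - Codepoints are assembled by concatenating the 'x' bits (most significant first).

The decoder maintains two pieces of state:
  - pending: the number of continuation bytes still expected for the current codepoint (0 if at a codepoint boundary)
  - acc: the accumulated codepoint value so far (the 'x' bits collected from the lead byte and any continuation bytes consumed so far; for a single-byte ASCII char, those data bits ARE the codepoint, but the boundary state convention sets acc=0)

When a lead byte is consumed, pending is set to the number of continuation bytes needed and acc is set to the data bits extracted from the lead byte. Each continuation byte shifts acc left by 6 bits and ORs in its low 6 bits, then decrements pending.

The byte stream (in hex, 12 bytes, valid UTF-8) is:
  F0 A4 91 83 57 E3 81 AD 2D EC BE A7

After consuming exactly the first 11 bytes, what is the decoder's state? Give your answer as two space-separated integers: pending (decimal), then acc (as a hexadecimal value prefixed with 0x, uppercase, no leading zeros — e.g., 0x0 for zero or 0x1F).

Byte[0]=F0: 4-byte lead. pending=3, acc=0x0
Byte[1]=A4: continuation. acc=(acc<<6)|0x24=0x24, pending=2
Byte[2]=91: continuation. acc=(acc<<6)|0x11=0x911, pending=1
Byte[3]=83: continuation. acc=(acc<<6)|0x03=0x24443, pending=0
Byte[4]=57: 1-byte. pending=0, acc=0x0
Byte[5]=E3: 3-byte lead. pending=2, acc=0x3
Byte[6]=81: continuation. acc=(acc<<6)|0x01=0xC1, pending=1
Byte[7]=AD: continuation. acc=(acc<<6)|0x2D=0x306D, pending=0
Byte[8]=2D: 1-byte. pending=0, acc=0x0
Byte[9]=EC: 3-byte lead. pending=2, acc=0xC
Byte[10]=BE: continuation. acc=(acc<<6)|0x3E=0x33E, pending=1

Answer: 1 0x33E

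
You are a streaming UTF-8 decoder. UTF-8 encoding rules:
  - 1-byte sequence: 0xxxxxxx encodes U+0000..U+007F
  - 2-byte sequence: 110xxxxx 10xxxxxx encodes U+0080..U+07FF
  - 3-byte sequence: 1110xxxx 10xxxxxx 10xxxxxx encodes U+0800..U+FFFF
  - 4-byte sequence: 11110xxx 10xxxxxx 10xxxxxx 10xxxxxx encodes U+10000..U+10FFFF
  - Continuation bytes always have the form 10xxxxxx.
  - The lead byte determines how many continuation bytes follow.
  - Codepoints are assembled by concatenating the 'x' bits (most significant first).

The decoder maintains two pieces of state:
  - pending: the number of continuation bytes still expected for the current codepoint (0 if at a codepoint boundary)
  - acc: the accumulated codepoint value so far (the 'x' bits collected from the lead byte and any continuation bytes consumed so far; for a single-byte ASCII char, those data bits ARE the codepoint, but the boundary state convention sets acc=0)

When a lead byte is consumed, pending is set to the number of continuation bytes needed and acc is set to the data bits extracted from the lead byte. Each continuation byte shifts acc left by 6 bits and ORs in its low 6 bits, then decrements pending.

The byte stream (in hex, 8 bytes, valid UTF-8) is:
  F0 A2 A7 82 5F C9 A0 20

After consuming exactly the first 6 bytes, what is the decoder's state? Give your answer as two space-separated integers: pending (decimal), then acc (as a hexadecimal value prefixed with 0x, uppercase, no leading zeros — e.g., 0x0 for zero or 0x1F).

Byte[0]=F0: 4-byte lead. pending=3, acc=0x0
Byte[1]=A2: continuation. acc=(acc<<6)|0x22=0x22, pending=2
Byte[2]=A7: continuation. acc=(acc<<6)|0x27=0x8A7, pending=1
Byte[3]=82: continuation. acc=(acc<<6)|0x02=0x229C2, pending=0
Byte[4]=5F: 1-byte. pending=0, acc=0x0
Byte[5]=C9: 2-byte lead. pending=1, acc=0x9

Answer: 1 0x9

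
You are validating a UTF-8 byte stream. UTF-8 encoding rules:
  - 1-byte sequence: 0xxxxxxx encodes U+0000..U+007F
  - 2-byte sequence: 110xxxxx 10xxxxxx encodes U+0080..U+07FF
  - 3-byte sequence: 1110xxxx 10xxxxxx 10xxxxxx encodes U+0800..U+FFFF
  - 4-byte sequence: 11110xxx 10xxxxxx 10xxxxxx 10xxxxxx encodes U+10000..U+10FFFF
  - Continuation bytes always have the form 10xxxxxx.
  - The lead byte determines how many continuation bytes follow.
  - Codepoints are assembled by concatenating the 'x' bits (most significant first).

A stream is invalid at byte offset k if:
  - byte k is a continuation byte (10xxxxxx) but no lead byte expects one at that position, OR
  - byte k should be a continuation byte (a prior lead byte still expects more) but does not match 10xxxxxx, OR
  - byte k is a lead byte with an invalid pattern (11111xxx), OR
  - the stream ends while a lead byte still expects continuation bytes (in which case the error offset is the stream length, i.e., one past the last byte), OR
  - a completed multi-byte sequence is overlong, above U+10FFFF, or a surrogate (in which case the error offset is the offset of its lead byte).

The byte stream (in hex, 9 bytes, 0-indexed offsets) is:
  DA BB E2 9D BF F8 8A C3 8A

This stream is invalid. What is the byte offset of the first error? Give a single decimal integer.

Byte[0]=DA: 2-byte lead, need 1 cont bytes. acc=0x1A
Byte[1]=BB: continuation. acc=(acc<<6)|0x3B=0x6BB
Completed: cp=U+06BB (starts at byte 0)
Byte[2]=E2: 3-byte lead, need 2 cont bytes. acc=0x2
Byte[3]=9D: continuation. acc=(acc<<6)|0x1D=0x9D
Byte[4]=BF: continuation. acc=(acc<<6)|0x3F=0x277F
Completed: cp=U+277F (starts at byte 2)
Byte[5]=F8: INVALID lead byte (not 0xxx/110x/1110/11110)

Answer: 5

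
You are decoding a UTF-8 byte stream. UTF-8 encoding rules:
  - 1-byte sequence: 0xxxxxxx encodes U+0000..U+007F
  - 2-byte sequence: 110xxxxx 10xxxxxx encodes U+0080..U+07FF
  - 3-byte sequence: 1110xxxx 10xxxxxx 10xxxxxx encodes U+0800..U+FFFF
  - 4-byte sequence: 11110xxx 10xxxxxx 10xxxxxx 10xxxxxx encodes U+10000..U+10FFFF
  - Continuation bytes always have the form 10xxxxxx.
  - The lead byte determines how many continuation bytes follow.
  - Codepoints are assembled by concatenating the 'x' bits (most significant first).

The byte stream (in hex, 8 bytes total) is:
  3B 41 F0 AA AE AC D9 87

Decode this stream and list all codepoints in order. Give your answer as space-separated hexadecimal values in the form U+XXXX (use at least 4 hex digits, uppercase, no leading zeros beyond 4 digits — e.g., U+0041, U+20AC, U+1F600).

Answer: U+003B U+0041 U+2ABAC U+0647

Derivation:
Byte[0]=3B: 1-byte ASCII. cp=U+003B
Byte[1]=41: 1-byte ASCII. cp=U+0041
Byte[2]=F0: 4-byte lead, need 3 cont bytes. acc=0x0
Byte[3]=AA: continuation. acc=(acc<<6)|0x2A=0x2A
Byte[4]=AE: continuation. acc=(acc<<6)|0x2E=0xAAE
Byte[5]=AC: continuation. acc=(acc<<6)|0x2C=0x2ABAC
Completed: cp=U+2ABAC (starts at byte 2)
Byte[6]=D9: 2-byte lead, need 1 cont bytes. acc=0x19
Byte[7]=87: continuation. acc=(acc<<6)|0x07=0x647
Completed: cp=U+0647 (starts at byte 6)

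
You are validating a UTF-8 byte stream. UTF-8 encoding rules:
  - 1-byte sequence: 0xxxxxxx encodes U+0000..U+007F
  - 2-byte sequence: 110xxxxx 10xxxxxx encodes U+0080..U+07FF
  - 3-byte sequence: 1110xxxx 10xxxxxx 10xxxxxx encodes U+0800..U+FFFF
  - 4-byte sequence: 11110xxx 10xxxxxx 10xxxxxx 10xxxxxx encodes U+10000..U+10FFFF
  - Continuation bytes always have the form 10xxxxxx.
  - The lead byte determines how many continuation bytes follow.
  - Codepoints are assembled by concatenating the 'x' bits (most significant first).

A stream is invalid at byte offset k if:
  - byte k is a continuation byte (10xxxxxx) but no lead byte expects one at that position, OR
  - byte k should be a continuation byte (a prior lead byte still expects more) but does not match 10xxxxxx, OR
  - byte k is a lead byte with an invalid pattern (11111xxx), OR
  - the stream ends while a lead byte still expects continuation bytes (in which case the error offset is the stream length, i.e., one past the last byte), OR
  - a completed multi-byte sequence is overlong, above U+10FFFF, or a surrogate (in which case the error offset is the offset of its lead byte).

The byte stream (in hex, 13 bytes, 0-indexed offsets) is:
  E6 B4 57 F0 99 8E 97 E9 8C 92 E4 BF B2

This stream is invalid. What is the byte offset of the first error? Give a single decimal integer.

Answer: 2

Derivation:
Byte[0]=E6: 3-byte lead, need 2 cont bytes. acc=0x6
Byte[1]=B4: continuation. acc=(acc<<6)|0x34=0x1B4
Byte[2]=57: expected 10xxxxxx continuation. INVALID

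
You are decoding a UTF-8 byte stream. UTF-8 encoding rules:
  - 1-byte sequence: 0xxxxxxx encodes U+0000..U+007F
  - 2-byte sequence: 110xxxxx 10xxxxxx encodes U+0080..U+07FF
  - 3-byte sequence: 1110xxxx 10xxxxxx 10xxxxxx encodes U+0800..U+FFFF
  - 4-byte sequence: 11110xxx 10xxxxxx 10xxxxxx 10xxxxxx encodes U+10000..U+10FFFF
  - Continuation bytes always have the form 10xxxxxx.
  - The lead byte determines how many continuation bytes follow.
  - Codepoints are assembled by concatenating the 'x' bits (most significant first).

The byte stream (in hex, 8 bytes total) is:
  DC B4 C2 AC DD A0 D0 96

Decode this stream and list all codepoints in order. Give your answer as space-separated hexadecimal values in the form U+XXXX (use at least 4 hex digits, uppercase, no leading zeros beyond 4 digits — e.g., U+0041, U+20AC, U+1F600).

Byte[0]=DC: 2-byte lead, need 1 cont bytes. acc=0x1C
Byte[1]=B4: continuation. acc=(acc<<6)|0x34=0x734
Completed: cp=U+0734 (starts at byte 0)
Byte[2]=C2: 2-byte lead, need 1 cont bytes. acc=0x2
Byte[3]=AC: continuation. acc=(acc<<6)|0x2C=0xAC
Completed: cp=U+00AC (starts at byte 2)
Byte[4]=DD: 2-byte lead, need 1 cont bytes. acc=0x1D
Byte[5]=A0: continuation. acc=(acc<<6)|0x20=0x760
Completed: cp=U+0760 (starts at byte 4)
Byte[6]=D0: 2-byte lead, need 1 cont bytes. acc=0x10
Byte[7]=96: continuation. acc=(acc<<6)|0x16=0x416
Completed: cp=U+0416 (starts at byte 6)

Answer: U+0734 U+00AC U+0760 U+0416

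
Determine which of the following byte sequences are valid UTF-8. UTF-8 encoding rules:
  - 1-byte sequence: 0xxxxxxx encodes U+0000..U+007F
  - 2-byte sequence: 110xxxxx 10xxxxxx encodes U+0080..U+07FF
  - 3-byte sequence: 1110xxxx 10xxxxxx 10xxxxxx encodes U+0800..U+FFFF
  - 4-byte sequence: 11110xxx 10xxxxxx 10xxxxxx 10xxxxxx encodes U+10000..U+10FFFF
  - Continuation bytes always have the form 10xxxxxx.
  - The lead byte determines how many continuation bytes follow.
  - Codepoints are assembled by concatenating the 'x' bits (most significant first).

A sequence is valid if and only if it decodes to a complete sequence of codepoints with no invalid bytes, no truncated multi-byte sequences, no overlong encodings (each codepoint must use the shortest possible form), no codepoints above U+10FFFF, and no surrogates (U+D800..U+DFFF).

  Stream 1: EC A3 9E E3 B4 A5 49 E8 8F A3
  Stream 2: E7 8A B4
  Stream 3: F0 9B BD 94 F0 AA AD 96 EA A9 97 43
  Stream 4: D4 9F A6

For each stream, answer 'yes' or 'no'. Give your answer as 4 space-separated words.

Answer: yes yes yes no

Derivation:
Stream 1: decodes cleanly. VALID
Stream 2: decodes cleanly. VALID
Stream 3: decodes cleanly. VALID
Stream 4: error at byte offset 2. INVALID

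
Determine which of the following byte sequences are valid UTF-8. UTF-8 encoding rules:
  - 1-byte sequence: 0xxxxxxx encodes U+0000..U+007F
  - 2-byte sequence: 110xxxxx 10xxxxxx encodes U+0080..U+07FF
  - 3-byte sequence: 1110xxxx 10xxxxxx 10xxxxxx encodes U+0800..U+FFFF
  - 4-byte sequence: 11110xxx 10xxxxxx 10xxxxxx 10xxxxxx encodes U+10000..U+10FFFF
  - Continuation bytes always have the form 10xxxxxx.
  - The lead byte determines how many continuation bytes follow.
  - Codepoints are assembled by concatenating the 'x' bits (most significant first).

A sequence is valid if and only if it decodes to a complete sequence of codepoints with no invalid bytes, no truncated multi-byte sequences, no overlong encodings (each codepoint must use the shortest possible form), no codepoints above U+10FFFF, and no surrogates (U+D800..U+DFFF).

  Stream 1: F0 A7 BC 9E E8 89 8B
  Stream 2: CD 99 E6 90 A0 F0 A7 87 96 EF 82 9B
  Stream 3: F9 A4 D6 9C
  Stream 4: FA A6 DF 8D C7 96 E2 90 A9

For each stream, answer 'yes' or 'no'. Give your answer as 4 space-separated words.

Stream 1: decodes cleanly. VALID
Stream 2: decodes cleanly. VALID
Stream 3: error at byte offset 0. INVALID
Stream 4: error at byte offset 0. INVALID

Answer: yes yes no no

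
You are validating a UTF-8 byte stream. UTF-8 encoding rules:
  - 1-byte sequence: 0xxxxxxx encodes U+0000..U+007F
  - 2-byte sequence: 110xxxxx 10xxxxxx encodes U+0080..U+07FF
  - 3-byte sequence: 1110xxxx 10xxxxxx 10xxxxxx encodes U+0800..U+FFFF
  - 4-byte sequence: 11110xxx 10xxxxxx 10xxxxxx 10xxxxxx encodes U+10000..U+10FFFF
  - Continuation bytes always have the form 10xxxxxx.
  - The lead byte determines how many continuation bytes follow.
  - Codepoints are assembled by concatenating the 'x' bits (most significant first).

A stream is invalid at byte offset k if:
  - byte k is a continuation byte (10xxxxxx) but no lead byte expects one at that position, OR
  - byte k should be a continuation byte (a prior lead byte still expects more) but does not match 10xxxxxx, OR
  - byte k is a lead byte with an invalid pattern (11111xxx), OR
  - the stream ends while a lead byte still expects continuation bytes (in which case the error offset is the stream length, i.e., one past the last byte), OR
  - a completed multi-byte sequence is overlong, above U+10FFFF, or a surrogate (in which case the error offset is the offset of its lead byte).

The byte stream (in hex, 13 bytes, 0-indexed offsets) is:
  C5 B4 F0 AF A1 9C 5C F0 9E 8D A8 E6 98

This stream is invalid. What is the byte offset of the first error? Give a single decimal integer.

Byte[0]=C5: 2-byte lead, need 1 cont bytes. acc=0x5
Byte[1]=B4: continuation. acc=(acc<<6)|0x34=0x174
Completed: cp=U+0174 (starts at byte 0)
Byte[2]=F0: 4-byte lead, need 3 cont bytes. acc=0x0
Byte[3]=AF: continuation. acc=(acc<<6)|0x2F=0x2F
Byte[4]=A1: continuation. acc=(acc<<6)|0x21=0xBE1
Byte[5]=9C: continuation. acc=(acc<<6)|0x1C=0x2F85C
Completed: cp=U+2F85C (starts at byte 2)
Byte[6]=5C: 1-byte ASCII. cp=U+005C
Byte[7]=F0: 4-byte lead, need 3 cont bytes. acc=0x0
Byte[8]=9E: continuation. acc=(acc<<6)|0x1E=0x1E
Byte[9]=8D: continuation. acc=(acc<<6)|0x0D=0x78D
Byte[10]=A8: continuation. acc=(acc<<6)|0x28=0x1E368
Completed: cp=U+1E368 (starts at byte 7)
Byte[11]=E6: 3-byte lead, need 2 cont bytes. acc=0x6
Byte[12]=98: continuation. acc=(acc<<6)|0x18=0x198
Byte[13]: stream ended, expected continuation. INVALID

Answer: 13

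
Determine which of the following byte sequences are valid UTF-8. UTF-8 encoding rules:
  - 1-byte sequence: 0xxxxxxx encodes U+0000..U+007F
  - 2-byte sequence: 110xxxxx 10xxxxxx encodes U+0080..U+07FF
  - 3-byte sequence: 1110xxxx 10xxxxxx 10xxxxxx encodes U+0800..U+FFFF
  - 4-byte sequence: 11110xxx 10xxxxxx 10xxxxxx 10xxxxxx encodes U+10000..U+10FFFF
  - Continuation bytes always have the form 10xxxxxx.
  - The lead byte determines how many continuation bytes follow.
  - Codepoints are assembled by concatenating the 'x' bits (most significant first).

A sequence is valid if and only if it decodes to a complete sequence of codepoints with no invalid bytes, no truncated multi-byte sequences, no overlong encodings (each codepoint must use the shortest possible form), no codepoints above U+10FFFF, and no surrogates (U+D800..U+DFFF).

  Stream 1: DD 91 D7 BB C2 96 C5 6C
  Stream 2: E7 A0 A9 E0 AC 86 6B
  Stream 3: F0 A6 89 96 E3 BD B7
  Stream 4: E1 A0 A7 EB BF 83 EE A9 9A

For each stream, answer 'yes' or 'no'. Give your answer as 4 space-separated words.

Answer: no yes yes yes

Derivation:
Stream 1: error at byte offset 7. INVALID
Stream 2: decodes cleanly. VALID
Stream 3: decodes cleanly. VALID
Stream 4: decodes cleanly. VALID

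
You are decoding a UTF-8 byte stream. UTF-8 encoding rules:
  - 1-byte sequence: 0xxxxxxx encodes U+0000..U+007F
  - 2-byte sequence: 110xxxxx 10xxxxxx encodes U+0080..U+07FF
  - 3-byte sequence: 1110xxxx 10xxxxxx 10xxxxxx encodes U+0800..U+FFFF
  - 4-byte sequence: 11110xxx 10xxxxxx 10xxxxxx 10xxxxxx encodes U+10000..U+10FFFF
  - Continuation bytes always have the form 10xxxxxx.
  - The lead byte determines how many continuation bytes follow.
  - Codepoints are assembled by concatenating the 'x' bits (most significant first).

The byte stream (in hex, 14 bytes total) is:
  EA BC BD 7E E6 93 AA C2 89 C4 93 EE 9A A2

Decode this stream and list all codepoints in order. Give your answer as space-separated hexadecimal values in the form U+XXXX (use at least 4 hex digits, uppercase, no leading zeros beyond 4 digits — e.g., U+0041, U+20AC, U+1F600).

Answer: U+AF3D U+007E U+64EA U+0089 U+0113 U+E6A2

Derivation:
Byte[0]=EA: 3-byte lead, need 2 cont bytes. acc=0xA
Byte[1]=BC: continuation. acc=(acc<<6)|0x3C=0x2BC
Byte[2]=BD: continuation. acc=(acc<<6)|0x3D=0xAF3D
Completed: cp=U+AF3D (starts at byte 0)
Byte[3]=7E: 1-byte ASCII. cp=U+007E
Byte[4]=E6: 3-byte lead, need 2 cont bytes. acc=0x6
Byte[5]=93: continuation. acc=(acc<<6)|0x13=0x193
Byte[6]=AA: continuation. acc=(acc<<6)|0x2A=0x64EA
Completed: cp=U+64EA (starts at byte 4)
Byte[7]=C2: 2-byte lead, need 1 cont bytes. acc=0x2
Byte[8]=89: continuation. acc=(acc<<6)|0x09=0x89
Completed: cp=U+0089 (starts at byte 7)
Byte[9]=C4: 2-byte lead, need 1 cont bytes. acc=0x4
Byte[10]=93: continuation. acc=(acc<<6)|0x13=0x113
Completed: cp=U+0113 (starts at byte 9)
Byte[11]=EE: 3-byte lead, need 2 cont bytes. acc=0xE
Byte[12]=9A: continuation. acc=(acc<<6)|0x1A=0x39A
Byte[13]=A2: continuation. acc=(acc<<6)|0x22=0xE6A2
Completed: cp=U+E6A2 (starts at byte 11)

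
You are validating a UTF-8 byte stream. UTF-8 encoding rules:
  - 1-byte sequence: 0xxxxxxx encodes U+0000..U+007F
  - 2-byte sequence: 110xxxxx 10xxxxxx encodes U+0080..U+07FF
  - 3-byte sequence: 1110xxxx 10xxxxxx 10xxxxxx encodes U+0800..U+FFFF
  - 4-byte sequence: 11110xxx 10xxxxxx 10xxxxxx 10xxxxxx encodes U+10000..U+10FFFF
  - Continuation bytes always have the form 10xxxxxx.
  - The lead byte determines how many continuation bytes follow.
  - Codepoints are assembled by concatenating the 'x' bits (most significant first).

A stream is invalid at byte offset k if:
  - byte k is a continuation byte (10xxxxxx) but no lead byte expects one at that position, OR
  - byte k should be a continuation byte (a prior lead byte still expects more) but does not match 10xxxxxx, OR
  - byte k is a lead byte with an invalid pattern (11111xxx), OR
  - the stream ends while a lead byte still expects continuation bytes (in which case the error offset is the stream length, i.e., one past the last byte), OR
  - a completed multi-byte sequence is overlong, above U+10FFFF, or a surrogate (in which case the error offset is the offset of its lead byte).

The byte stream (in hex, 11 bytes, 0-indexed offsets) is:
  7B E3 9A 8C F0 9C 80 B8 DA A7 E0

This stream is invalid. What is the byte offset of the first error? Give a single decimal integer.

Answer: 11

Derivation:
Byte[0]=7B: 1-byte ASCII. cp=U+007B
Byte[1]=E3: 3-byte lead, need 2 cont bytes. acc=0x3
Byte[2]=9A: continuation. acc=(acc<<6)|0x1A=0xDA
Byte[3]=8C: continuation. acc=(acc<<6)|0x0C=0x368C
Completed: cp=U+368C (starts at byte 1)
Byte[4]=F0: 4-byte lead, need 3 cont bytes. acc=0x0
Byte[5]=9C: continuation. acc=(acc<<6)|0x1C=0x1C
Byte[6]=80: continuation. acc=(acc<<6)|0x00=0x700
Byte[7]=B8: continuation. acc=(acc<<6)|0x38=0x1C038
Completed: cp=U+1C038 (starts at byte 4)
Byte[8]=DA: 2-byte lead, need 1 cont bytes. acc=0x1A
Byte[9]=A7: continuation. acc=(acc<<6)|0x27=0x6A7
Completed: cp=U+06A7 (starts at byte 8)
Byte[10]=E0: 3-byte lead, need 2 cont bytes. acc=0x0
Byte[11]: stream ended, expected continuation. INVALID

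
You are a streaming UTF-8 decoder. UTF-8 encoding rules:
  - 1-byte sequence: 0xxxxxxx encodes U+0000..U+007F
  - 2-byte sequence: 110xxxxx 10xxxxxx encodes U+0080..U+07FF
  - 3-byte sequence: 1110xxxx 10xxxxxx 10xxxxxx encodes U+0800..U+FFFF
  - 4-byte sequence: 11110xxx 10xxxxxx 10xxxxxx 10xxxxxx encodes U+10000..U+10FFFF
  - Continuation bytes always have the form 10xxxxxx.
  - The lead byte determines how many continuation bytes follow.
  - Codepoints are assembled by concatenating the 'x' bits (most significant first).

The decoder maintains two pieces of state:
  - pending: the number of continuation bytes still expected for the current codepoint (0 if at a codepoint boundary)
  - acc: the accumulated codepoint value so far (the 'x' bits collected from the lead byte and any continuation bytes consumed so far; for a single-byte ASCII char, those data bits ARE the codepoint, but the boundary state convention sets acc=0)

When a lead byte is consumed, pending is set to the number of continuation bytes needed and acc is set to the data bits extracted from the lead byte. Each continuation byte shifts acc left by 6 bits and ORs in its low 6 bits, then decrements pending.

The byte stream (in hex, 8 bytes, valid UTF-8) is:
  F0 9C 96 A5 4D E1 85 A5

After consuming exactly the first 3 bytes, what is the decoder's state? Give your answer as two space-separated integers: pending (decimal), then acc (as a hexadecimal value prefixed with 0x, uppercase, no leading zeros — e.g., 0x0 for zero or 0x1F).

Byte[0]=F0: 4-byte lead. pending=3, acc=0x0
Byte[1]=9C: continuation. acc=(acc<<6)|0x1C=0x1C, pending=2
Byte[2]=96: continuation. acc=(acc<<6)|0x16=0x716, pending=1

Answer: 1 0x716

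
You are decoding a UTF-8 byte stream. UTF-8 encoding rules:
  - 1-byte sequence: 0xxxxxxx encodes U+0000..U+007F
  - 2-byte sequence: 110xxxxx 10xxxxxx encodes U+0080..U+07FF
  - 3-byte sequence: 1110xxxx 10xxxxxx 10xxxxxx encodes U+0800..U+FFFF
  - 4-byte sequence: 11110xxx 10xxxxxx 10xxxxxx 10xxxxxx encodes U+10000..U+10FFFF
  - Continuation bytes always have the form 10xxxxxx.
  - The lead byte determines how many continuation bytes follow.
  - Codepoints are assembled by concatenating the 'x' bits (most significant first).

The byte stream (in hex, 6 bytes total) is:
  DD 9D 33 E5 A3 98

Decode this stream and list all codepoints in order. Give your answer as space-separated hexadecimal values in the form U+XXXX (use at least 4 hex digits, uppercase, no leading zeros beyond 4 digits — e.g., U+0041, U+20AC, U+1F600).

Byte[0]=DD: 2-byte lead, need 1 cont bytes. acc=0x1D
Byte[1]=9D: continuation. acc=(acc<<6)|0x1D=0x75D
Completed: cp=U+075D (starts at byte 0)
Byte[2]=33: 1-byte ASCII. cp=U+0033
Byte[3]=E5: 3-byte lead, need 2 cont bytes. acc=0x5
Byte[4]=A3: continuation. acc=(acc<<6)|0x23=0x163
Byte[5]=98: continuation. acc=(acc<<6)|0x18=0x58D8
Completed: cp=U+58D8 (starts at byte 3)

Answer: U+075D U+0033 U+58D8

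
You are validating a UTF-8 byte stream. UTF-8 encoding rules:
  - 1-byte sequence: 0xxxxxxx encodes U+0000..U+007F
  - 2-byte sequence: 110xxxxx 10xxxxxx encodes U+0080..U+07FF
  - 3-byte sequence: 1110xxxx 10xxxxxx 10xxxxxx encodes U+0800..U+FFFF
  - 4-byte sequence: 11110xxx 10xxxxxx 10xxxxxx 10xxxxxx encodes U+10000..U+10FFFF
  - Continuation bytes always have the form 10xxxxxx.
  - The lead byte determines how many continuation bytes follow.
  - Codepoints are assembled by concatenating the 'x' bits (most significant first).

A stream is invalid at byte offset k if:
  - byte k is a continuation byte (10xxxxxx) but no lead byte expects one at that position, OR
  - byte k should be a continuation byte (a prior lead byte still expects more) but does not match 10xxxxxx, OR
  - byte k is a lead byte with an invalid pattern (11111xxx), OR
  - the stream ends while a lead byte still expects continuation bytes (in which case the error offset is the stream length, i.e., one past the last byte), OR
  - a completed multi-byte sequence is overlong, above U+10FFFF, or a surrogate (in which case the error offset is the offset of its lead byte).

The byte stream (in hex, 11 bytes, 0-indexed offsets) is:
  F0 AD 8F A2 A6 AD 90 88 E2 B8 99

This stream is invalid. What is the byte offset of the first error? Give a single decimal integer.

Answer: 4

Derivation:
Byte[0]=F0: 4-byte lead, need 3 cont bytes. acc=0x0
Byte[1]=AD: continuation. acc=(acc<<6)|0x2D=0x2D
Byte[2]=8F: continuation. acc=(acc<<6)|0x0F=0xB4F
Byte[3]=A2: continuation. acc=(acc<<6)|0x22=0x2D3E2
Completed: cp=U+2D3E2 (starts at byte 0)
Byte[4]=A6: INVALID lead byte (not 0xxx/110x/1110/11110)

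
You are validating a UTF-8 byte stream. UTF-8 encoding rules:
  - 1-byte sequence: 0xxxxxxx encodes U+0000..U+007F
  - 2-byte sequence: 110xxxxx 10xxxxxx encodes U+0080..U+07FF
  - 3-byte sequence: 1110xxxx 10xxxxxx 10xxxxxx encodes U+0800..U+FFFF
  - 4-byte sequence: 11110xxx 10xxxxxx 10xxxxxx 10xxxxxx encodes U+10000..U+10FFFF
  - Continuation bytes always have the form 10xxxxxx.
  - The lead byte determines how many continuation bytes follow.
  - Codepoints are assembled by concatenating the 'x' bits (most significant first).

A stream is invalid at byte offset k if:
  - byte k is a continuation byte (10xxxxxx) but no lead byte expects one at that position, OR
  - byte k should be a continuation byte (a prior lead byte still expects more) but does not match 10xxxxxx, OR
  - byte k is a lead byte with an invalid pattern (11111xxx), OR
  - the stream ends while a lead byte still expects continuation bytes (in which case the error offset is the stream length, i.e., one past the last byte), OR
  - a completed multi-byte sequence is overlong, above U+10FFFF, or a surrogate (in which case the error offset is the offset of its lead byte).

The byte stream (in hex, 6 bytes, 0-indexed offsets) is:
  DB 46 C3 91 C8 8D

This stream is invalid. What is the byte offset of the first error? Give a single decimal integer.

Answer: 1

Derivation:
Byte[0]=DB: 2-byte lead, need 1 cont bytes. acc=0x1B
Byte[1]=46: expected 10xxxxxx continuation. INVALID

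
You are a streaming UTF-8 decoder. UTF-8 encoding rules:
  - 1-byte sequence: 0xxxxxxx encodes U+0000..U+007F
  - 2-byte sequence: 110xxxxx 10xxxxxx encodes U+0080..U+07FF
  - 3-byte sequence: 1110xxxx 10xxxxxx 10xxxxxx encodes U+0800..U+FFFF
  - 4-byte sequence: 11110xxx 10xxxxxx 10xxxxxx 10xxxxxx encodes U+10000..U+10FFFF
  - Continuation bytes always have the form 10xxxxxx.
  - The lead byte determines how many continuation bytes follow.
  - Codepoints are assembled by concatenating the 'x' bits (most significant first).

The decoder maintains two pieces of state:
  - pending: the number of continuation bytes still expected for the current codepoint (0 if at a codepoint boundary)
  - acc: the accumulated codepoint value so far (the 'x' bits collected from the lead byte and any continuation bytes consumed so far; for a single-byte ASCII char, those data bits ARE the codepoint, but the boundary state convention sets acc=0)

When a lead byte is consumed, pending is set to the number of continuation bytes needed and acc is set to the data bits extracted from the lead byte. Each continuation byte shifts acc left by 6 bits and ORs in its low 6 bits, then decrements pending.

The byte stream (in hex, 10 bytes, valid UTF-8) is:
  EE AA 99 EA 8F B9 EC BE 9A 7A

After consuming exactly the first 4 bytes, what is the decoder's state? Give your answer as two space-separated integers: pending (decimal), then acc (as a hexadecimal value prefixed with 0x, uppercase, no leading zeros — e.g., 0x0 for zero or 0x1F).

Answer: 2 0xA

Derivation:
Byte[0]=EE: 3-byte lead. pending=2, acc=0xE
Byte[1]=AA: continuation. acc=(acc<<6)|0x2A=0x3AA, pending=1
Byte[2]=99: continuation. acc=(acc<<6)|0x19=0xEA99, pending=0
Byte[3]=EA: 3-byte lead. pending=2, acc=0xA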